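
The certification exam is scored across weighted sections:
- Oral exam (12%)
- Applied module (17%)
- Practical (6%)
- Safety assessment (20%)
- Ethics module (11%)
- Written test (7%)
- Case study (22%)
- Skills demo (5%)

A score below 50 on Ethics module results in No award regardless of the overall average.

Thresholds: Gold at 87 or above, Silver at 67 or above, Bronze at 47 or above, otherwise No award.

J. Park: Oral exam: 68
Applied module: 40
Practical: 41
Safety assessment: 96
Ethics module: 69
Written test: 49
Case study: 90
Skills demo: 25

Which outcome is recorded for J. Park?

Silver

Ethics module score 69 ≥ 50: minimum met.
Weighted total:
  Oral exam 68 × 0.12 = 8.16
  Applied module 40 × 0.17 = 6.8
  Practical 41 × 0.06 = 2.46
  Safety assessment 96 × 0.2 = 19.2
  Ethics module 69 × 0.11 = 7.59
  Written test 49 × 0.07 = 3.43
  Case study 90 × 0.22 = 19.8
  Skills demo 25 × 0.05 = 1.25
Sum = 68.69
68.69 is ≥ 67 and < 87 → Silver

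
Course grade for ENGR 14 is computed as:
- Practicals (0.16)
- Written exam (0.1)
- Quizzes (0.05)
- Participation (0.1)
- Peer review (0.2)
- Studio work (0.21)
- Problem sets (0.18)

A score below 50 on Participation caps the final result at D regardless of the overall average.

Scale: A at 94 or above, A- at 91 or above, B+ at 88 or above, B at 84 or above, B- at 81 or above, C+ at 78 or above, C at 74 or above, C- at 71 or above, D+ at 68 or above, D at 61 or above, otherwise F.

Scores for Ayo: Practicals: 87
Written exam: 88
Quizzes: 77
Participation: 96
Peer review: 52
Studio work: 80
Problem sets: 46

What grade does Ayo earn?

Participation score 96 ≥ 50: minimum met.
Weighted total:
  Practicals 87 × 0.16 = 13.92
  Written exam 88 × 0.1 = 8.8
  Quizzes 77 × 0.05 = 3.85
  Participation 96 × 0.1 = 9.6
  Peer review 52 × 0.2 = 10.4
  Studio work 80 × 0.21 = 16.8
  Problem sets 46 × 0.18 = 8.28
Sum = 71.65
71.65 is ≥ 71 and < 74 → C-

C-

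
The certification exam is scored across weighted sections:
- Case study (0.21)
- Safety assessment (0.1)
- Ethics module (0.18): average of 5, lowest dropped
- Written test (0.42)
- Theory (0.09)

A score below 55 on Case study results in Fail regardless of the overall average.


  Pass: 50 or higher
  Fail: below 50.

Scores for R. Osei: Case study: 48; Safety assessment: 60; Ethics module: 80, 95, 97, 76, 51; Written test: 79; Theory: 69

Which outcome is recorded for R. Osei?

Fail

Ethics module: drop 51 → average of remaining 4 = 348/4 = 87
Case study score 48 < 55: minimum not met.
Weighted total:
  Case study 48 × 0.21 = 10.08
  Safety assessment 60 × 0.1 = 6
  Ethics module 87 × 0.18 = 15.66
  Written test 79 × 0.42 = 33.18
  Theory 69 × 0.09 = 6.21
Sum = 71.13
Because the Case study minimum was not met, the result is Fail.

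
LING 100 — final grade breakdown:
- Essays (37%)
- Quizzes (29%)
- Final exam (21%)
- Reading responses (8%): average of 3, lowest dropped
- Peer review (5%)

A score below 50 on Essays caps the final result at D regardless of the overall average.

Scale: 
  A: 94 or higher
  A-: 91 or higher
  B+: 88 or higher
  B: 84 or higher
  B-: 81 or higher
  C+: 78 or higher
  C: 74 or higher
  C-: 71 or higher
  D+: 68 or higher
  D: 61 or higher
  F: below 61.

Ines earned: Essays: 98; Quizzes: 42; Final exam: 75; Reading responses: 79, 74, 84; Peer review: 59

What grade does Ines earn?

Reading responses: drop 74 → average of remaining 2 = 163/2 = 81.5
Essays score 98 ≥ 50: minimum met.
Weighted total:
  Essays 98 × 0.37 = 36.26
  Quizzes 42 × 0.29 = 12.18
  Final exam 75 × 0.21 = 15.75
  Reading responses 81.5 × 0.08 = 6.52
  Peer review 59 × 0.05 = 2.95
Sum = 73.66
73.66 is ≥ 71 and < 74 → C-

C-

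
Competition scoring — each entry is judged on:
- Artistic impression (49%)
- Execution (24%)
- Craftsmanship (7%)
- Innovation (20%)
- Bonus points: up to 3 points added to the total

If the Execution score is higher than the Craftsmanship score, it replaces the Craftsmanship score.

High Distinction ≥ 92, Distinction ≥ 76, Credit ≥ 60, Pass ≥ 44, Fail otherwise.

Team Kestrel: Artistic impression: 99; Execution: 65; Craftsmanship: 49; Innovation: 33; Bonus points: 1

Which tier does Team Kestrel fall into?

Distinction

Execution (65) > Craftsmanship (49), so Craftsmanship counts as 65.
Weighted total:
  Artistic impression 99 × 0.49 = 48.51
  Execution 65 × 0.24 = 15.6
  Craftsmanship 65 × 0.07 = 4.55
  Innovation 33 × 0.2 = 6.6
Sum = 75.26
Bonus points: 75.26 + 1 = 76.26
76.26 is ≥ 76 and < 92 → Distinction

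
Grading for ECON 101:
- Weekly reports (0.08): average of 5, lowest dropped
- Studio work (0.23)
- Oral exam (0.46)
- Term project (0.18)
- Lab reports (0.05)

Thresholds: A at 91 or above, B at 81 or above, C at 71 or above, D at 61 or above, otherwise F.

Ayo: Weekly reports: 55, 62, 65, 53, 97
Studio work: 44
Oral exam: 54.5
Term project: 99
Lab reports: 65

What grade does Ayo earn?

D

Weekly reports: drop 53 → average of remaining 4 = 279/4 = 69.75
Weighted total:
  Weekly reports 69.75 × 0.08 = 5.58
  Studio work 44 × 0.23 = 10.12
  Oral exam 54.5 × 0.46 = 25.07
  Term project 99 × 0.18 = 17.82
  Lab reports 65 × 0.05 = 3.25
Sum = 61.84
61.84 is ≥ 61 and < 71 → D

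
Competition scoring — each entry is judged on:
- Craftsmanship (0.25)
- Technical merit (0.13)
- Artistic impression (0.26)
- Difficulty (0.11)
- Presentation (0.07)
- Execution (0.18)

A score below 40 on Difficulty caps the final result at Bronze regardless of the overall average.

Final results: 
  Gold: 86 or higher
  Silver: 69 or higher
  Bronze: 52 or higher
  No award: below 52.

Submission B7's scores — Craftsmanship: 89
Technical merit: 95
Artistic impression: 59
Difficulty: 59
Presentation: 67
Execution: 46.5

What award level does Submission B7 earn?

Difficulty score 59 ≥ 40: minimum met.
Weighted total:
  Craftsmanship 89 × 0.25 = 22.25
  Technical merit 95 × 0.13 = 12.35
  Artistic impression 59 × 0.26 = 15.34
  Difficulty 59 × 0.11 = 6.49
  Presentation 67 × 0.07 = 4.69
  Execution 46.5 × 0.18 = 8.37
Sum = 69.49
69.49 is ≥ 69 and < 86 → Silver

Silver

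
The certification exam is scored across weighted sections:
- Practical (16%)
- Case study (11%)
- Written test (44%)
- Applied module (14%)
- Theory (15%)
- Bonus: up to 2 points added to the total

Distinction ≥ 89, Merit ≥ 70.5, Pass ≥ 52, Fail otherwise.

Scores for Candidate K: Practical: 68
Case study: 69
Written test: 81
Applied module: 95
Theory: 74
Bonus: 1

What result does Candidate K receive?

Merit

Weighted total:
  Practical 68 × 0.16 = 10.88
  Case study 69 × 0.11 = 7.59
  Written test 81 × 0.44 = 35.64
  Applied module 95 × 0.14 = 13.3
  Theory 74 × 0.15 = 11.1
Sum = 78.51
Bonus: 78.51 + 1 = 79.51
79.51 is ≥ 70.5 and < 89 → Merit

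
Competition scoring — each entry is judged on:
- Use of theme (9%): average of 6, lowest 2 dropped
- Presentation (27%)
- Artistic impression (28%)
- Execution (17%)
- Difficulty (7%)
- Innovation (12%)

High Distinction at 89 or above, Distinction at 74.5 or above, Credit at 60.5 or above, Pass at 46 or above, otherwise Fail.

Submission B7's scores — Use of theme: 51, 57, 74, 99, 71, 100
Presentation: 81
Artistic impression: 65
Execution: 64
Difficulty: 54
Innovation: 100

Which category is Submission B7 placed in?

Use of theme: drop 51, 57 → average of remaining 4 = 344/4 = 86
Weighted total:
  Use of theme 86 × 0.09 = 7.74
  Presentation 81 × 0.27 = 21.87
  Artistic impression 65 × 0.28 = 18.2
  Execution 64 × 0.17 = 10.88
  Difficulty 54 × 0.07 = 3.78
  Innovation 100 × 0.12 = 12
Sum = 74.47
74.47 is ≥ 60.5 and < 74.5 → Credit

Credit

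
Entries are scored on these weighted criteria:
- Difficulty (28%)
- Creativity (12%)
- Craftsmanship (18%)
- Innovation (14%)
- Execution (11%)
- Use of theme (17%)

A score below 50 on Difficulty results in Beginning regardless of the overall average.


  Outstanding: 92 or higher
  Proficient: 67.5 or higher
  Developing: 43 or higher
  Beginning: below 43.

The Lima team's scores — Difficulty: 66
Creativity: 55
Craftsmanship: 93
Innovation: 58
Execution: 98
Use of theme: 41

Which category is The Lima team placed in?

Proficient

Difficulty score 66 ≥ 50: minimum met.
Weighted total:
  Difficulty 66 × 0.28 = 18.48
  Creativity 55 × 0.12 = 6.6
  Craftsmanship 93 × 0.18 = 16.74
  Innovation 58 × 0.14 = 8.12
  Execution 98 × 0.11 = 10.78
  Use of theme 41 × 0.17 = 6.97
Sum = 67.69
67.69 is ≥ 67.5 and < 92 → Proficient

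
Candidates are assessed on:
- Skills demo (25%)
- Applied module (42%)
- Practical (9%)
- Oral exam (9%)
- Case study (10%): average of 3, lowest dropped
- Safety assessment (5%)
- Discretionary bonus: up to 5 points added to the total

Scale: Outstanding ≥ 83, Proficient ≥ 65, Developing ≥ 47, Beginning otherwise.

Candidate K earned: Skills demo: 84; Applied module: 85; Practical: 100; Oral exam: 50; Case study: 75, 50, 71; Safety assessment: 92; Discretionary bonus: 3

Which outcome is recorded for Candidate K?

Outstanding

Case study: drop 50 → average of remaining 2 = 146/2 = 73
Weighted total:
  Skills demo 84 × 0.25 = 21
  Applied module 85 × 0.42 = 35.7
  Practical 100 × 0.09 = 9
  Oral exam 50 × 0.09 = 4.5
  Case study 73 × 0.1 = 7.3
  Safety assessment 92 × 0.05 = 4.6
Sum = 82.1
Discretionary bonus: 82.1 + 3 = 85.1
85.1 ≥ 83 → Outstanding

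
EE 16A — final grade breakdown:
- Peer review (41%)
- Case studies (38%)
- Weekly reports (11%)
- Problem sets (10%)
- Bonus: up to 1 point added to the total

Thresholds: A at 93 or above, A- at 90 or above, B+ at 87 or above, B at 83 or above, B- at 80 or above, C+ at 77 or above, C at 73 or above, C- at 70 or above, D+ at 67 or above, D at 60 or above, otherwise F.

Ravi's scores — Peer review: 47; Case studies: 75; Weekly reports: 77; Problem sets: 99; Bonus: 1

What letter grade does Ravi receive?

Weighted total:
  Peer review 47 × 0.41 = 19.27
  Case studies 75 × 0.38 = 28.5
  Weekly reports 77 × 0.11 = 8.47
  Problem sets 99 × 0.1 = 9.9
Sum = 66.14
Bonus: 66.14 + 1 = 67.14
67.14 is ≥ 67 and < 70 → D+

D+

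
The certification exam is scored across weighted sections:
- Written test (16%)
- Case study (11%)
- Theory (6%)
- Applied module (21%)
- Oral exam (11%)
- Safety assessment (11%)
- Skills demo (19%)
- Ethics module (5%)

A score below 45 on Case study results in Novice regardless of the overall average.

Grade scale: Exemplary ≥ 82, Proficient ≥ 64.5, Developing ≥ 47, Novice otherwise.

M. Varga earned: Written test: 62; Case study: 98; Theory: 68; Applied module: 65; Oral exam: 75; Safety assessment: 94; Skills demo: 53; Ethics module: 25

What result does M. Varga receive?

Case study score 98 ≥ 45: minimum met.
Weighted total:
  Written test 62 × 0.16 = 9.92
  Case study 98 × 0.11 = 10.78
  Theory 68 × 0.06 = 4.08
  Applied module 65 × 0.21 = 13.65
  Oral exam 75 × 0.11 = 8.25
  Safety assessment 94 × 0.11 = 10.34
  Skills demo 53 × 0.19 = 10.07
  Ethics module 25 × 0.05 = 1.25
Sum = 68.34
68.34 is ≥ 64.5 and < 82 → Proficient

Proficient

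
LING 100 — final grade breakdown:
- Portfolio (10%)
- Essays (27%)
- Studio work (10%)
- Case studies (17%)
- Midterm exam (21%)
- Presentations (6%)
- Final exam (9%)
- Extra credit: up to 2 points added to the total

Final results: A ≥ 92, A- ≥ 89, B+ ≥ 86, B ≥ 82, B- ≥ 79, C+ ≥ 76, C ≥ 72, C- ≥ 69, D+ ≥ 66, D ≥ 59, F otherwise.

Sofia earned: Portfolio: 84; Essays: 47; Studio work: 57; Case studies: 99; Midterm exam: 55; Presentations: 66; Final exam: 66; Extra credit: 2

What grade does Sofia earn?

Weighted total:
  Portfolio 84 × 0.1 = 8.4
  Essays 47 × 0.27 = 12.69
  Studio work 57 × 0.1 = 5.7
  Case studies 99 × 0.17 = 16.83
  Midterm exam 55 × 0.21 = 11.55
  Presentations 66 × 0.06 = 3.96
  Final exam 66 × 0.09 = 5.94
Sum = 65.07
Extra credit: 65.07 + 2 = 67.07
67.07 is ≥ 66 and < 69 → D+

D+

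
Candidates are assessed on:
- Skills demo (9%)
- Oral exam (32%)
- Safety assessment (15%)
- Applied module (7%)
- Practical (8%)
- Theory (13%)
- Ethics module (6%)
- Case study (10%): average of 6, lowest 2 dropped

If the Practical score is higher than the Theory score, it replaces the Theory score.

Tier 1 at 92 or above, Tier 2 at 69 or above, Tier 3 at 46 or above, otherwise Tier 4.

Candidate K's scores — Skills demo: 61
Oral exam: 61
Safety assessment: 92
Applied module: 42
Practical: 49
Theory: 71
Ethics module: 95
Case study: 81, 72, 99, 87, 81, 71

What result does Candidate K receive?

Case study: drop 71, 72 → average of remaining 4 = 348/4 = 87
Practical (49) ≤ Theory (71), so Theory stays at 71.
Weighted total:
  Skills demo 61 × 0.09 = 5.49
  Oral exam 61 × 0.32 = 19.52
  Safety assessment 92 × 0.15 = 13.8
  Applied module 42 × 0.07 = 2.94
  Practical 49 × 0.08 = 3.92
  Theory 71 × 0.13 = 9.23
  Ethics module 95 × 0.06 = 5.7
  Case study 87 × 0.1 = 8.7
Sum = 69.3
69.3 is ≥ 69 and < 92 → Tier 2

Tier 2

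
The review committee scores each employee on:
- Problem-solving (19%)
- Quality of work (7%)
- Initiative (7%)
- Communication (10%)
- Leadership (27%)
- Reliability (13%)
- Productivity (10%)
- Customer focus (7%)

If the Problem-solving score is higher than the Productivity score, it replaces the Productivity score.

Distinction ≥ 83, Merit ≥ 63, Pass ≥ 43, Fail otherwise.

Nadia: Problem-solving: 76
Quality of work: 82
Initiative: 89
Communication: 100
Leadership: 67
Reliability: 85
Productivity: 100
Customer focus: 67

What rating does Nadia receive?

Merit

Problem-solving (76) ≤ Productivity (100), so Productivity stays at 100.
Weighted total:
  Problem-solving 76 × 0.19 = 14.44
  Quality of work 82 × 0.07 = 5.74
  Initiative 89 × 0.07 = 6.23
  Communication 100 × 0.1 = 10
  Leadership 67 × 0.27 = 18.09
  Reliability 85 × 0.13 = 11.05
  Productivity 100 × 0.1 = 10
  Customer focus 67 × 0.07 = 4.69
Sum = 80.24
80.24 is ≥ 63 and < 83 → Merit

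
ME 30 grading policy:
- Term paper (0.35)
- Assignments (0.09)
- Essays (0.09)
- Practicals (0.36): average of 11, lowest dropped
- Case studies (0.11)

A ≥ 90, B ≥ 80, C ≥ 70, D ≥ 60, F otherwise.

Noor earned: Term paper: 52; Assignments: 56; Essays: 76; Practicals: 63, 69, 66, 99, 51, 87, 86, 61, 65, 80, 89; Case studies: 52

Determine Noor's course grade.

D

Practicals: drop 51 → average of remaining 10 = 765/10 = 76.5
Weighted total:
  Term paper 52 × 0.35 = 18.2
  Assignments 56 × 0.09 = 5.04
  Essays 76 × 0.09 = 6.84
  Practicals 76.5 × 0.36 = 27.54
  Case studies 52 × 0.11 = 5.72
Sum = 63.34
63.34 is ≥ 60 and < 70 → D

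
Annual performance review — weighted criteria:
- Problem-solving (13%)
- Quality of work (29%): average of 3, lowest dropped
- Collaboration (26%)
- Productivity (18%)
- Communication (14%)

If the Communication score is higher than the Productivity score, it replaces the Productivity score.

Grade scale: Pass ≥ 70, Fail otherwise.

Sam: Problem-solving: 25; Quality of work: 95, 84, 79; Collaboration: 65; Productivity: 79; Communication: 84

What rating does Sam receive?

Quality of work: drop 79 → average of remaining 2 = 179/2 = 89.5
Communication (84) > Productivity (79), so Productivity counts as 84.
Weighted total:
  Problem-solving 25 × 0.13 = 3.25
  Quality of work 89.5 × 0.29 = 25.955
  Collaboration 65 × 0.26 = 16.9
  Productivity 84 × 0.18 = 15.12
  Communication 84 × 0.14 = 11.76
Sum = 72.985
72.985 ≥ 70 → Pass

Pass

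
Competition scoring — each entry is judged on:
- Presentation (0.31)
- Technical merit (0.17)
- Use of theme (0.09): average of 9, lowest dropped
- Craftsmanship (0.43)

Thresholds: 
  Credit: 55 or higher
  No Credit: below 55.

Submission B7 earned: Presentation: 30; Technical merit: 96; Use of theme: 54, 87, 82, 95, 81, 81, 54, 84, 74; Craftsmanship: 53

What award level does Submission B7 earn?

Use of theme: drop 54 → average of remaining 8 = 638/8 = 79.75
Weighted total:
  Presentation 30 × 0.31 = 9.3
  Technical merit 96 × 0.17 = 16.32
  Use of theme 79.75 × 0.09 = 7.1775
  Craftsmanship 53 × 0.43 = 22.79
Sum = 55.5875
55.5875 ≥ 55 → Credit

Credit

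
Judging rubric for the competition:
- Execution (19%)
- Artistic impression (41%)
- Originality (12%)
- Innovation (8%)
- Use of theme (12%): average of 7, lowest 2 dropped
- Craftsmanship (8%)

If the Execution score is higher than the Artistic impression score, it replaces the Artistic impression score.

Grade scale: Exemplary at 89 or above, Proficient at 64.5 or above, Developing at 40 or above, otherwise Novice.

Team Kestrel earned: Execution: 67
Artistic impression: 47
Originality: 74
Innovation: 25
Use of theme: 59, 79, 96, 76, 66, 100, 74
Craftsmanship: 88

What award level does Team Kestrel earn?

Use of theme: drop 59, 66 → average of remaining 5 = 425/5 = 85
Execution (67) > Artistic impression (47), so Artistic impression counts as 67.
Weighted total:
  Execution 67 × 0.19 = 12.73
  Artistic impression 67 × 0.41 = 27.47
  Originality 74 × 0.12 = 8.88
  Innovation 25 × 0.08 = 2
  Use of theme 85 × 0.12 = 10.2
  Craftsmanship 88 × 0.08 = 7.04
Sum = 68.32
68.32 is ≥ 64.5 and < 89 → Proficient

Proficient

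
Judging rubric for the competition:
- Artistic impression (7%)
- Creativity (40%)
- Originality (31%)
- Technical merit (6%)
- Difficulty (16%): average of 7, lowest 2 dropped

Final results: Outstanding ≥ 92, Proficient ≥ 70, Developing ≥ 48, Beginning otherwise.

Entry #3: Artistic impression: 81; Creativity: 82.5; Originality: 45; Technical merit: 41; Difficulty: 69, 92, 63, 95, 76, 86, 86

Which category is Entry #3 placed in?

Developing

Difficulty: drop 63, 69 → average of remaining 5 = 435/5 = 87
Weighted total:
  Artistic impression 81 × 0.07 = 5.67
  Creativity 82.5 × 0.4 = 33
  Originality 45 × 0.31 = 13.95
  Technical merit 41 × 0.06 = 2.46
  Difficulty 87 × 0.16 = 13.92
Sum = 69
69 is ≥ 48 and < 70 → Developing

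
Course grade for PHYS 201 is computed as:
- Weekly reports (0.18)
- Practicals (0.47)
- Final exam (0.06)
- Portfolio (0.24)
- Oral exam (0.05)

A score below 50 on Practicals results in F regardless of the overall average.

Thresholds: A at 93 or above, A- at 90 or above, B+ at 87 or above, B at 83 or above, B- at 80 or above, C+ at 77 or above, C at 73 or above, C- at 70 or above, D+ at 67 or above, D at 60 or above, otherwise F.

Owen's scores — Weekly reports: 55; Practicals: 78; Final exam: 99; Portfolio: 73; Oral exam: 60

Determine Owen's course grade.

Practicals score 78 ≥ 50: minimum met.
Weighted total:
  Weekly reports 55 × 0.18 = 9.9
  Practicals 78 × 0.47 = 36.66
  Final exam 99 × 0.06 = 5.94
  Portfolio 73 × 0.24 = 17.52
  Oral exam 60 × 0.05 = 3
Sum = 73.02
73.02 is ≥ 73 and < 77 → C

C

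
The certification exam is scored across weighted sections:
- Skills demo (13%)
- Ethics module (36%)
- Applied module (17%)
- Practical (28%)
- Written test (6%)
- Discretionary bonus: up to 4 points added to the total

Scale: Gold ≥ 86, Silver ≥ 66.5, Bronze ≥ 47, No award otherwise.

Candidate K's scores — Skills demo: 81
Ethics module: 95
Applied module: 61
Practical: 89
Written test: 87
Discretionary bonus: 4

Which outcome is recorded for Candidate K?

Gold

Weighted total:
  Skills demo 81 × 0.13 = 10.53
  Ethics module 95 × 0.36 = 34.2
  Applied module 61 × 0.17 = 10.37
  Practical 89 × 0.28 = 24.92
  Written test 87 × 0.06 = 5.22
Sum = 85.24
Discretionary bonus: 85.24 + 4 = 89.24
89.24 ≥ 86 → Gold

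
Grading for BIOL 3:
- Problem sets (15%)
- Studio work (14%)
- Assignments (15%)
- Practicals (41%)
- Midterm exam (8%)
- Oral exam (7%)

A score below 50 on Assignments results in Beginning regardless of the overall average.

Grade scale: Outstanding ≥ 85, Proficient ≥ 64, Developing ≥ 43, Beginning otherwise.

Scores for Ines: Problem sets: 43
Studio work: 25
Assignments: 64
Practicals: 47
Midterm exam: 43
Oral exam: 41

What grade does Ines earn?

Developing

Assignments score 64 ≥ 50: minimum met.
Weighted total:
  Problem sets 43 × 0.15 = 6.45
  Studio work 25 × 0.14 = 3.5
  Assignments 64 × 0.15 = 9.6
  Practicals 47 × 0.41 = 19.27
  Midterm exam 43 × 0.08 = 3.44
  Oral exam 41 × 0.07 = 2.87
Sum = 45.13
45.13 is ≥ 43 and < 64 → Developing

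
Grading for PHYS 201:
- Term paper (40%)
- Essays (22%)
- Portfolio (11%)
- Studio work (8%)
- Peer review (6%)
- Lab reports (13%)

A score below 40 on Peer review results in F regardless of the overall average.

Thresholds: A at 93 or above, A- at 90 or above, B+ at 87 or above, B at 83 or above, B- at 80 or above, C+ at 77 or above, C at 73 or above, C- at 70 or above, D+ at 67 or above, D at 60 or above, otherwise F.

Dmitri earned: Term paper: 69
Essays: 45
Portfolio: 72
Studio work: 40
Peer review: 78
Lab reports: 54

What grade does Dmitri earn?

D

Peer review score 78 ≥ 40: minimum met.
Weighted total:
  Term paper 69 × 0.4 = 27.6
  Essays 45 × 0.22 = 9.9
  Portfolio 72 × 0.11 = 7.92
  Studio work 40 × 0.08 = 3.2
  Peer review 78 × 0.06 = 4.68
  Lab reports 54 × 0.13 = 7.02
Sum = 60.32
60.32 is ≥ 60 and < 67 → D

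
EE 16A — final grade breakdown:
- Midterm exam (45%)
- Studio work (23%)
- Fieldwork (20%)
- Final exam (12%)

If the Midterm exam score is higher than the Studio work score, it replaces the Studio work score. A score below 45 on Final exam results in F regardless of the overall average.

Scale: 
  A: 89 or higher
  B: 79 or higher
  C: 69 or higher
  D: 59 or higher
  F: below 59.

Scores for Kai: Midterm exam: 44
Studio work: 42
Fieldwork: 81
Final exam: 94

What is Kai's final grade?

Midterm exam (44) > Studio work (42), so Studio work counts as 44.
Final exam score 94 ≥ 45: minimum met.
Weighted total:
  Midterm exam 44 × 0.45 = 19.8
  Studio work 44 × 0.23 = 10.12
  Fieldwork 81 × 0.2 = 16.2
  Final exam 94 × 0.12 = 11.28
Sum = 57.4
57.4 < 59 → F

F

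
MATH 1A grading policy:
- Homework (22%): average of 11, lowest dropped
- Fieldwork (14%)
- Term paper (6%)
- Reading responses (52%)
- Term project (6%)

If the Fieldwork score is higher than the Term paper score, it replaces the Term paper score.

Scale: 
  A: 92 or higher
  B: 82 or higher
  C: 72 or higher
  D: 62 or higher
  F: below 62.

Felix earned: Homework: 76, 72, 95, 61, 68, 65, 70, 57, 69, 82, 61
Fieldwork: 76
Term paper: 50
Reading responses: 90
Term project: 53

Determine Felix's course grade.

C

Homework: drop 57 → average of remaining 10 = 719/10 = 71.9
Fieldwork (76) > Term paper (50), so Term paper counts as 76.
Weighted total:
  Homework 71.9 × 0.22 = 15.818
  Fieldwork 76 × 0.14 = 10.64
  Term paper 76 × 0.06 = 4.56
  Reading responses 90 × 0.52 = 46.8
  Term project 53 × 0.06 = 3.18
Sum = 80.998
80.998 is ≥ 72 and < 82 → C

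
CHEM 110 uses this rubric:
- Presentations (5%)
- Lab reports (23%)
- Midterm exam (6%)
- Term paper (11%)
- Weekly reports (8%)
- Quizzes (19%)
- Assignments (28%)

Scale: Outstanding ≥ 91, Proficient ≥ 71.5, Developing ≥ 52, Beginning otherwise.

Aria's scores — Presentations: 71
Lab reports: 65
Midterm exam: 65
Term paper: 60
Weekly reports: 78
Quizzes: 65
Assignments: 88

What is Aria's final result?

Weighted total:
  Presentations 71 × 0.05 = 3.55
  Lab reports 65 × 0.23 = 14.95
  Midterm exam 65 × 0.06 = 3.9
  Term paper 60 × 0.11 = 6.6
  Weekly reports 78 × 0.08 = 6.24
  Quizzes 65 × 0.19 = 12.35
  Assignments 88 × 0.28 = 24.64
Sum = 72.23
72.23 is ≥ 71.5 and < 91 → Proficient

Proficient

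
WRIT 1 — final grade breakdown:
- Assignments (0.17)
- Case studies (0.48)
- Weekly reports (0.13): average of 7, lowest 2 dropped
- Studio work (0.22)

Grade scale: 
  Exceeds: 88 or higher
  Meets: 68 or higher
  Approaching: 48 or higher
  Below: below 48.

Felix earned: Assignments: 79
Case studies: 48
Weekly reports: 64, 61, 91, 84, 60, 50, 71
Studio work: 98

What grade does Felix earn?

Approaching

Weekly reports: drop 50, 60 → average of remaining 5 = 371/5 = 74.2
Weighted total:
  Assignments 79 × 0.17 = 13.43
  Case studies 48 × 0.48 = 23.04
  Weekly reports 74.2 × 0.13 = 9.646
  Studio work 98 × 0.22 = 21.56
Sum = 67.676
67.676 is ≥ 48 and < 68 → Approaching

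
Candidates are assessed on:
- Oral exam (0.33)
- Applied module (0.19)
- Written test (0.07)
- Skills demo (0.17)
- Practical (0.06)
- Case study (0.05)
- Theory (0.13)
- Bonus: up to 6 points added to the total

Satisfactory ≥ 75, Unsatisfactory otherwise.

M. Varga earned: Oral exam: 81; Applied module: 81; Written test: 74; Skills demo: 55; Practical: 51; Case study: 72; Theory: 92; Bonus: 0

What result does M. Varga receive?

Weighted total:
  Oral exam 81 × 0.33 = 26.73
  Applied module 81 × 0.19 = 15.39
  Written test 74 × 0.07 = 5.18
  Skills demo 55 × 0.17 = 9.35
  Practical 51 × 0.06 = 3.06
  Case study 72 × 0.05 = 3.6
  Theory 92 × 0.13 = 11.96
Sum = 75.27
Bonus: 75.27 + 0 = 75.27
75.27 ≥ 75 → Satisfactory

Satisfactory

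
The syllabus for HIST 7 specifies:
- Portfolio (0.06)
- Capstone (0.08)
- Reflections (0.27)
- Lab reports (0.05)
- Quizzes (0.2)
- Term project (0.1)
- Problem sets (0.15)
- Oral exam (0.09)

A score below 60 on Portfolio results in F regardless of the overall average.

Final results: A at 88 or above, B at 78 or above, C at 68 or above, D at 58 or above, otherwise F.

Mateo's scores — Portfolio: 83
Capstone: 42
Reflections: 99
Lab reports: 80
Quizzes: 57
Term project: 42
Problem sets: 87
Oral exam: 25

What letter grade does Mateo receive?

C

Portfolio score 83 ≥ 60: minimum met.
Weighted total:
  Portfolio 83 × 0.06 = 4.98
  Capstone 42 × 0.08 = 3.36
  Reflections 99 × 0.27 = 26.73
  Lab reports 80 × 0.05 = 4
  Quizzes 57 × 0.2 = 11.4
  Term project 42 × 0.1 = 4.2
  Problem sets 87 × 0.15 = 13.05
  Oral exam 25 × 0.09 = 2.25
Sum = 69.97
69.97 is ≥ 68 and < 78 → C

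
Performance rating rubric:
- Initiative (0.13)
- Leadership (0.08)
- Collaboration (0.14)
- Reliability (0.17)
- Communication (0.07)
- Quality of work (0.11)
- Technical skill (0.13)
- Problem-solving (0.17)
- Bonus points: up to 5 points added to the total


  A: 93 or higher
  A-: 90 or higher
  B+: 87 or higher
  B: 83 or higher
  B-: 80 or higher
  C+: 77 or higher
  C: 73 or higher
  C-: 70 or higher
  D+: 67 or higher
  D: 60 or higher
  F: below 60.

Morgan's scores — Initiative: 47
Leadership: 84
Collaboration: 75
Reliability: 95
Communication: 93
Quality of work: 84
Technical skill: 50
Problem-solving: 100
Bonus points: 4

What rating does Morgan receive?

Weighted total:
  Initiative 47 × 0.13 = 6.11
  Leadership 84 × 0.08 = 6.72
  Collaboration 75 × 0.14 = 10.5
  Reliability 95 × 0.17 = 16.15
  Communication 93 × 0.07 = 6.51
  Quality of work 84 × 0.11 = 9.24
  Technical skill 50 × 0.13 = 6.5
  Problem-solving 100 × 0.17 = 17
Sum = 78.73
Bonus points: 78.73 + 4 = 82.73
82.73 is ≥ 80 and < 83 → B-

B-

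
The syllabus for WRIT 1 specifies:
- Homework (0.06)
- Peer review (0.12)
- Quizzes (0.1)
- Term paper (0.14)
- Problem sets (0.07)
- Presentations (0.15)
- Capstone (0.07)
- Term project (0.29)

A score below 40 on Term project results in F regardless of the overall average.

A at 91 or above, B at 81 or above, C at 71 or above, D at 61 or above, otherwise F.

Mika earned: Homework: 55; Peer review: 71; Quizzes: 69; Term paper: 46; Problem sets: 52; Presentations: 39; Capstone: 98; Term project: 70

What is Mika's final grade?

Term project score 70 ≥ 40: minimum met.
Weighted total:
  Homework 55 × 0.06 = 3.3
  Peer review 71 × 0.12 = 8.52
  Quizzes 69 × 0.1 = 6.9
  Term paper 46 × 0.14 = 6.44
  Problem sets 52 × 0.07 = 3.64
  Presentations 39 × 0.15 = 5.85
  Capstone 98 × 0.07 = 6.86
  Term project 70 × 0.29 = 20.3
Sum = 61.81
61.81 is ≥ 61 and < 71 → D

D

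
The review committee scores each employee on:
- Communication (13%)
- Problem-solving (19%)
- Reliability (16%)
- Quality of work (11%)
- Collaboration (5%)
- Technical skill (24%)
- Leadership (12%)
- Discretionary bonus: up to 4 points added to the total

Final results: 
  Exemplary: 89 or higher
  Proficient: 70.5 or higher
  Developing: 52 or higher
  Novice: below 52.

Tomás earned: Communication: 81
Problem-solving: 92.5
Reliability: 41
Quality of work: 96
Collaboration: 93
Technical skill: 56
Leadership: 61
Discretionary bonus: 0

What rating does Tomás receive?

Weighted total:
  Communication 81 × 0.13 = 10.53
  Problem-solving 92.5 × 0.19 = 17.575
  Reliability 41 × 0.16 = 6.56
  Quality of work 96 × 0.11 = 10.56
  Collaboration 93 × 0.05 = 4.65
  Technical skill 56 × 0.24 = 13.44
  Leadership 61 × 0.12 = 7.32
Sum = 70.635
Discretionary bonus: 70.635 + 0 = 70.635
70.635 is ≥ 70.5 and < 89 → Proficient

Proficient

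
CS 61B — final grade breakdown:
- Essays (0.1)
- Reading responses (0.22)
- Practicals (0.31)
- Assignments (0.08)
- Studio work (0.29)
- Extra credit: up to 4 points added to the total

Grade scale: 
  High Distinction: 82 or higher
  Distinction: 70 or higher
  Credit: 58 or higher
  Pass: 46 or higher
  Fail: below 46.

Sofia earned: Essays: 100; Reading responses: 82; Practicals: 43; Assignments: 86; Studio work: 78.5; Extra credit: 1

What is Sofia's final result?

Weighted total:
  Essays 100 × 0.1 = 10
  Reading responses 82 × 0.22 = 18.04
  Practicals 43 × 0.31 = 13.33
  Assignments 86 × 0.08 = 6.88
  Studio work 78.5 × 0.29 = 22.765
Sum = 71.015
Extra credit: 71.015 + 1 = 72.015
72.015 is ≥ 70 and < 82 → Distinction

Distinction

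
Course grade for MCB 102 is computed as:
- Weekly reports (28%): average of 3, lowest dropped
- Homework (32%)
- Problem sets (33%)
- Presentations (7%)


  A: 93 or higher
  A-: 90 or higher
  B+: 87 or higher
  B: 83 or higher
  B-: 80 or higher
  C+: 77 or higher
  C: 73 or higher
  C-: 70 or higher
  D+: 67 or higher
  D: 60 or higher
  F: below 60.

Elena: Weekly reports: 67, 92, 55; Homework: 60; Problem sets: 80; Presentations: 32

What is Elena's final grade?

C-

Weekly reports: drop 55 → average of remaining 2 = 159/2 = 79.5
Weighted total:
  Weekly reports 79.5 × 0.28 = 22.26
  Homework 60 × 0.32 = 19.2
  Problem sets 80 × 0.33 = 26.4
  Presentations 32 × 0.07 = 2.24
Sum = 70.1
70.1 is ≥ 70 and < 73 → C-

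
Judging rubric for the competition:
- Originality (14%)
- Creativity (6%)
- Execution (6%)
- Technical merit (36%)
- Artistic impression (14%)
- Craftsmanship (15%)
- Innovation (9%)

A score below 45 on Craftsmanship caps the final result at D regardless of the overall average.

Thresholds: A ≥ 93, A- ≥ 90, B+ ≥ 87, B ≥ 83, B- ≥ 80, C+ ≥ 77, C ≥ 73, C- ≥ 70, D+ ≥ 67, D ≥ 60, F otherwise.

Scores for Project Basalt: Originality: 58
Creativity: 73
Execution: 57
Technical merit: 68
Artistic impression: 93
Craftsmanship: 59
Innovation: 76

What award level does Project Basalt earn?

D+

Craftsmanship score 59 ≥ 45: minimum met.
Weighted total:
  Originality 58 × 0.14 = 8.12
  Creativity 73 × 0.06 = 4.38
  Execution 57 × 0.06 = 3.42
  Technical merit 68 × 0.36 = 24.48
  Artistic impression 93 × 0.14 = 13.02
  Craftsmanship 59 × 0.15 = 8.85
  Innovation 76 × 0.09 = 6.84
Sum = 69.11
69.11 is ≥ 67 and < 70 → D+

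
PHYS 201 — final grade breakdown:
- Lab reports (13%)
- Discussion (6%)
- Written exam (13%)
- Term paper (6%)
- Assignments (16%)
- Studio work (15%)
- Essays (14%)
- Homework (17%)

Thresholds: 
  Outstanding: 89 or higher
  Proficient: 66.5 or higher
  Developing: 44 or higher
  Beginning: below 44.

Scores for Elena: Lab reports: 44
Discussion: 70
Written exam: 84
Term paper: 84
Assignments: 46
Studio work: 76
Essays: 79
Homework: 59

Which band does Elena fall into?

Weighted total:
  Lab reports 44 × 0.13 = 5.72
  Discussion 70 × 0.06 = 4.2
  Written exam 84 × 0.13 = 10.92
  Term paper 84 × 0.06 = 5.04
  Assignments 46 × 0.16 = 7.36
  Studio work 76 × 0.15 = 11.4
  Essays 79 × 0.14 = 11.06
  Homework 59 × 0.17 = 10.03
Sum = 65.73
65.73 is ≥ 44 and < 66.5 → Developing

Developing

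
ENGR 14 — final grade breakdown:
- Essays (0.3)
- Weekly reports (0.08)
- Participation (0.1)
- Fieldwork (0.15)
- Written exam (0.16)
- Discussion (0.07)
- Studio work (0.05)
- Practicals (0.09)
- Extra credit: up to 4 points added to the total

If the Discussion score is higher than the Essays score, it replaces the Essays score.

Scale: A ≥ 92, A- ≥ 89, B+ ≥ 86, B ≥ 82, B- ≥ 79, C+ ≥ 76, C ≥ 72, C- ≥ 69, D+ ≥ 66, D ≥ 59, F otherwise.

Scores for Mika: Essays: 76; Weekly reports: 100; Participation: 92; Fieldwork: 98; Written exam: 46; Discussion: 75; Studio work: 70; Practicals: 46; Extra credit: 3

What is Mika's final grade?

C+

Discussion (75) ≤ Essays (76), so Essays stays at 76.
Weighted total:
  Essays 76 × 0.3 = 22.8
  Weekly reports 100 × 0.08 = 8
  Participation 92 × 0.1 = 9.2
  Fieldwork 98 × 0.15 = 14.7
  Written exam 46 × 0.16 = 7.36
  Discussion 75 × 0.07 = 5.25
  Studio work 70 × 0.05 = 3.5
  Practicals 46 × 0.09 = 4.14
Sum = 74.95
Extra credit: 74.95 + 3 = 77.95
77.95 is ≥ 76 and < 79 → C+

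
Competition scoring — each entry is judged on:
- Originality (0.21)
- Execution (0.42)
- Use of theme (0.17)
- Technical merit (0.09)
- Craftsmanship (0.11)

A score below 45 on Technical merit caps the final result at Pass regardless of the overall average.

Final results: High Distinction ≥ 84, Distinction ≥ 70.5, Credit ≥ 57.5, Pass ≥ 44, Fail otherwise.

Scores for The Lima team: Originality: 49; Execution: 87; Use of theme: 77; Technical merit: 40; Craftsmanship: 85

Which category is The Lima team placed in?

Technical merit score 40 < 45: minimum not met.
Weighted total:
  Originality 49 × 0.21 = 10.29
  Execution 87 × 0.42 = 36.54
  Use of theme 77 × 0.17 = 13.09
  Technical merit 40 × 0.09 = 3.6
  Craftsmanship 85 × 0.11 = 9.35
Sum = 72.87
72.87 would be Distinction; cap at Pass applies → Pass.

Pass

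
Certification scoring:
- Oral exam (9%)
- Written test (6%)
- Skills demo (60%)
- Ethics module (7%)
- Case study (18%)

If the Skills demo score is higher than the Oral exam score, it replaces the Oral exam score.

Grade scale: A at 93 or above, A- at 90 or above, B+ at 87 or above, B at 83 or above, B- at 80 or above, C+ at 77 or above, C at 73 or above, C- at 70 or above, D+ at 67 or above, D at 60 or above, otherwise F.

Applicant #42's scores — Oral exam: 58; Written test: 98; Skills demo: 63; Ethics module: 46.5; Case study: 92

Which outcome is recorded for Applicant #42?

D+

Skills demo (63) > Oral exam (58), so Oral exam counts as 63.
Weighted total:
  Oral exam 63 × 0.09 = 5.67
  Written test 98 × 0.06 = 5.88
  Skills demo 63 × 0.6 = 37.8
  Ethics module 46.5 × 0.07 = 3.255
  Case study 92 × 0.18 = 16.56
Sum = 69.165
69.165 is ≥ 67 and < 70 → D+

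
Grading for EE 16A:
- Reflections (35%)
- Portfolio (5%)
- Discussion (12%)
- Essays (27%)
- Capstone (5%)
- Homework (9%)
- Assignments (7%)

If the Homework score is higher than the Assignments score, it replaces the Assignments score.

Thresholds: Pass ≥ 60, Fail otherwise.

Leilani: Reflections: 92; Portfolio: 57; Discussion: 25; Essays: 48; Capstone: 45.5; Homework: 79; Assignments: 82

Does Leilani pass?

Pass

Homework (79) ≤ Assignments (82), so Assignments stays at 82.
Weighted total:
  Reflections 92 × 0.35 = 32.2
  Portfolio 57 × 0.05 = 2.85
  Discussion 25 × 0.12 = 3
  Essays 48 × 0.27 = 12.96
  Capstone 45.5 × 0.05 = 2.275
  Homework 79 × 0.09 = 7.11
  Assignments 82 × 0.07 = 5.74
Sum = 66.135
66.135 ≥ 60 → Pass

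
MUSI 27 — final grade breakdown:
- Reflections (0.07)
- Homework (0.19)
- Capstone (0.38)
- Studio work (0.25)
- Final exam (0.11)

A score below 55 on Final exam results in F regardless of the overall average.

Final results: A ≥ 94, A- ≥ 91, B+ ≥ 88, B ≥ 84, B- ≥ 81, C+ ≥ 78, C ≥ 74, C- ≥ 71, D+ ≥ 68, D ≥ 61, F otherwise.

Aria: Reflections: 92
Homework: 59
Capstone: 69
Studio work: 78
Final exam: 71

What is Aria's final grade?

C-

Final exam score 71 ≥ 55: minimum met.
Weighted total:
  Reflections 92 × 0.07 = 6.44
  Homework 59 × 0.19 = 11.21
  Capstone 69 × 0.38 = 26.22
  Studio work 78 × 0.25 = 19.5
  Final exam 71 × 0.11 = 7.81
Sum = 71.18
71.18 is ≥ 71 and < 74 → C-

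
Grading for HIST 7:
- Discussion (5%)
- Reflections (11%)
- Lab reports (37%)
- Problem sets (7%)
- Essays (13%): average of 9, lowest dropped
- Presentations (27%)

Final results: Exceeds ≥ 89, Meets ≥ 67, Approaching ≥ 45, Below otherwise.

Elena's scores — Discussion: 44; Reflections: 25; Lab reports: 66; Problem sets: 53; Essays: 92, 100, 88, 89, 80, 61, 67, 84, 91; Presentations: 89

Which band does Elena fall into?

Essays: drop 61 → average of remaining 8 = 691/8 = 86.375
Weighted total:
  Discussion 44 × 0.05 = 2.2
  Reflections 25 × 0.11 = 2.75
  Lab reports 66 × 0.37 = 24.42
  Problem sets 53 × 0.07 = 3.71
  Essays 86.375 × 0.13 = 11.22875
  Presentations 89 × 0.27 = 24.03
Sum = 68.33875
68.33875 is ≥ 67 and < 89 → Meets

Meets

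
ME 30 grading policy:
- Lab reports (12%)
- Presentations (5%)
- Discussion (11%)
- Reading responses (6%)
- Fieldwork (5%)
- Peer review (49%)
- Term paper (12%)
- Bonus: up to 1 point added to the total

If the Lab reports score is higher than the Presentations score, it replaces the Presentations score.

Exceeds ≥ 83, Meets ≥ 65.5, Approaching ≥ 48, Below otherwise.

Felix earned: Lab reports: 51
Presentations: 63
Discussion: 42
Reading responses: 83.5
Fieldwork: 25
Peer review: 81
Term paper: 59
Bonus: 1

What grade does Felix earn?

Lab reports (51) ≤ Presentations (63), so Presentations stays at 63.
Weighted total:
  Lab reports 51 × 0.12 = 6.12
  Presentations 63 × 0.05 = 3.15
  Discussion 42 × 0.11 = 4.62
  Reading responses 83.5 × 0.06 = 5.01
  Fieldwork 25 × 0.05 = 1.25
  Peer review 81 × 0.49 = 39.69
  Term paper 59 × 0.12 = 7.08
Sum = 66.92
Bonus: 66.92 + 1 = 67.92
67.92 is ≥ 65.5 and < 83 → Meets

Meets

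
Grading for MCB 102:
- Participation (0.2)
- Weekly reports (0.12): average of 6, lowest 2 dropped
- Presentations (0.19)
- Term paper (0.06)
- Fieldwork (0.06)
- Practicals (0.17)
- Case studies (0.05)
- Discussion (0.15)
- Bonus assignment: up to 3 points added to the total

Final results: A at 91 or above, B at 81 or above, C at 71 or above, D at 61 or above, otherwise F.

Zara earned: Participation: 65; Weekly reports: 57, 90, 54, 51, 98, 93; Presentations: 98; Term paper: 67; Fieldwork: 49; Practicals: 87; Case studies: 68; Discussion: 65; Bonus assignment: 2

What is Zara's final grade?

C

Weekly reports: drop 51, 54 → average of remaining 4 = 338/4 = 84.5
Weighted total:
  Participation 65 × 0.2 = 13
  Weekly reports 84.5 × 0.12 = 10.14
  Presentations 98 × 0.19 = 18.62
  Term paper 67 × 0.06 = 4.02
  Fieldwork 49 × 0.06 = 2.94
  Practicals 87 × 0.17 = 14.79
  Case studies 68 × 0.05 = 3.4
  Discussion 65 × 0.15 = 9.75
Sum = 76.66
Bonus assignment: 76.66 + 2 = 78.66
78.66 is ≥ 71 and < 81 → C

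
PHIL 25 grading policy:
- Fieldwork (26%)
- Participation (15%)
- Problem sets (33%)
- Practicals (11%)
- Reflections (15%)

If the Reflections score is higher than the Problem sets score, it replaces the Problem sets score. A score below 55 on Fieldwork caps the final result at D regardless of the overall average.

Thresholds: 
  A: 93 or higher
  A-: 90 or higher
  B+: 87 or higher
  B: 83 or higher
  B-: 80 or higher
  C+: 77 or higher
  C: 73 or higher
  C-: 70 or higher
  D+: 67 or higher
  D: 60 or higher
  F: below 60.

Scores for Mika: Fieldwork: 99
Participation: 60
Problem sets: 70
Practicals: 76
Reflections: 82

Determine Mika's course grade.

B-

Reflections (82) > Problem sets (70), so Problem sets counts as 82.
Fieldwork score 99 ≥ 55: minimum met.
Weighted total:
  Fieldwork 99 × 0.26 = 25.74
  Participation 60 × 0.15 = 9
  Problem sets 82 × 0.33 = 27.06
  Practicals 76 × 0.11 = 8.36
  Reflections 82 × 0.15 = 12.3
Sum = 82.46
82.46 is ≥ 80 and < 83 → B-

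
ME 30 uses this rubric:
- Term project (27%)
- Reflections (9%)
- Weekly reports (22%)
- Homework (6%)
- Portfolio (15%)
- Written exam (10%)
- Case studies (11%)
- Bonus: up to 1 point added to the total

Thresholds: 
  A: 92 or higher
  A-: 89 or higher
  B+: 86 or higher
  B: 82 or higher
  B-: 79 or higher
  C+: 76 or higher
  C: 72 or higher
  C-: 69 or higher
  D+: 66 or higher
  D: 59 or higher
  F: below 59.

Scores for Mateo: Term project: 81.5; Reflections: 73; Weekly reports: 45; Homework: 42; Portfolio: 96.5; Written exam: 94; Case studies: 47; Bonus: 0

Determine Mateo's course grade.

Weighted total:
  Term project 81.5 × 0.27 = 22.005
  Reflections 73 × 0.09 = 6.57
  Weekly reports 45 × 0.22 = 9.9
  Homework 42 × 0.06 = 2.52
  Portfolio 96.5 × 0.15 = 14.475
  Written exam 94 × 0.1 = 9.4
  Case studies 47 × 0.11 = 5.17
Sum = 70.04
Bonus: 70.04 + 0 = 70.04
70.04 is ≥ 69 and < 72 → C-

C-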